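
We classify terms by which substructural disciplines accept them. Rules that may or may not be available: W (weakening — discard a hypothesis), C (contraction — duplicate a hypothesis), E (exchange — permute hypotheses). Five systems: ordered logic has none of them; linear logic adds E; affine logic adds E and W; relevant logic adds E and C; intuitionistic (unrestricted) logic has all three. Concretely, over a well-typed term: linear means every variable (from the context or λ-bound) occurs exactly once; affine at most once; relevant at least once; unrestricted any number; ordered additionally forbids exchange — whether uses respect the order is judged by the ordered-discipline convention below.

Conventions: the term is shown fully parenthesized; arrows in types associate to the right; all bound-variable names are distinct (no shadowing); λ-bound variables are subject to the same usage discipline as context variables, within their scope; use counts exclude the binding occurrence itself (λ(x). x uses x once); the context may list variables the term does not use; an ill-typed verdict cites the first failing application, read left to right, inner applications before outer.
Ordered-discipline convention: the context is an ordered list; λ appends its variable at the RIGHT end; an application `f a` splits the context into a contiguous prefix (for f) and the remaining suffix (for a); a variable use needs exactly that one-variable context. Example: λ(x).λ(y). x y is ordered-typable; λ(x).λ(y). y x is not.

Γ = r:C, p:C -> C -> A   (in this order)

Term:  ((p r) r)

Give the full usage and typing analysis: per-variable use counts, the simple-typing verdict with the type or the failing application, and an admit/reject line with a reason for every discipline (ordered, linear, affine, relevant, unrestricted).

usage: r=2, p=1
left-to-right use order: p, r, r
typing: well-typed at A
ordered: ✗, r ×2 used more than once (contraction)
linear: ✗, r ×2 used more than once (contraction)
affine: ✗, r ×2 used more than once (contraction)
relevant: ✓, at least one use each (r, p)
unrestricted: ✓, type-checks (A) and nothing is barred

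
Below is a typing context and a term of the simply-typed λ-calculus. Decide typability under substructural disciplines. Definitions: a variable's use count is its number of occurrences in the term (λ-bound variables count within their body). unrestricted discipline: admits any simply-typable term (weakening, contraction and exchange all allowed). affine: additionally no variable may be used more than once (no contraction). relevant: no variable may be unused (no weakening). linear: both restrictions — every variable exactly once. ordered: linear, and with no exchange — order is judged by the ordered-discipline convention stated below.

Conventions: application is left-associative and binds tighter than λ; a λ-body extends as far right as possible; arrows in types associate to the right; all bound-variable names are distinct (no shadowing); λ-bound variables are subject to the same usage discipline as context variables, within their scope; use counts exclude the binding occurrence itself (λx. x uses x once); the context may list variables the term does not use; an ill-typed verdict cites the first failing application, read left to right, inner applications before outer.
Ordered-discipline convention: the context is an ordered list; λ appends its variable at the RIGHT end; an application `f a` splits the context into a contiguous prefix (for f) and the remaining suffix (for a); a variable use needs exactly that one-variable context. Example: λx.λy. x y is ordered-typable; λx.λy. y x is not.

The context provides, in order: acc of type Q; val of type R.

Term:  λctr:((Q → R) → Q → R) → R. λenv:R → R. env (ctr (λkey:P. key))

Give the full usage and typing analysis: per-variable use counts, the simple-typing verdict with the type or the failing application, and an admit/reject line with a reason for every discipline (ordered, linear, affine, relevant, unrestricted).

counts: acc: 0, val: 0, ctr (bound): 1, env (bound): 1, key (bound): 1
use order (left to right): env, ctr, key
typing: ill-typed: a function awaiting (Q → R) → Q → R gets P → P
ordered ✗ (not simply typable)
linear ✗ (fails simple typing)
affine ✗ (a type mismatch blocks all five)
relevant ✗ (the type mismatch rejects it)
unrestricted ✗ (not simply typable)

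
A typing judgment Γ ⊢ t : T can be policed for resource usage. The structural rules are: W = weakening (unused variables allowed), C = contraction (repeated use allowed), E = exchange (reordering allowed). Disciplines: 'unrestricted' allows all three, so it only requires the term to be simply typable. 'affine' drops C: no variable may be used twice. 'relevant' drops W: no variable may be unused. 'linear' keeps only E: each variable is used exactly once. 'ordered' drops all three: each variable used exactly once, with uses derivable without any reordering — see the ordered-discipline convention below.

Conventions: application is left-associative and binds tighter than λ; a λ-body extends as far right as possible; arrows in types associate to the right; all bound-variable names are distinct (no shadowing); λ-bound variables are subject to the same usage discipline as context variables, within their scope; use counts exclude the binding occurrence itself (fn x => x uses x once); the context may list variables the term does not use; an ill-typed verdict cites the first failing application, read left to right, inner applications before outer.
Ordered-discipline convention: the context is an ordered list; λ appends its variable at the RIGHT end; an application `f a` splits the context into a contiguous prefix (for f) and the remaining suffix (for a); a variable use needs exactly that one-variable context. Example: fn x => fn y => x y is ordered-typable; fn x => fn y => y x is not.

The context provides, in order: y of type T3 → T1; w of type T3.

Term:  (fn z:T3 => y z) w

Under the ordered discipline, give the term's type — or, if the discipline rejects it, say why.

term : T1
variable uses: y: 1; w: 1; z [bound]: 1
uses in reading order: y, z, w
typing: well-typed — term : T1
summary: ordered ✓ · linear ✓ · affine ✓ · relevant ✓ · unrestricted ✓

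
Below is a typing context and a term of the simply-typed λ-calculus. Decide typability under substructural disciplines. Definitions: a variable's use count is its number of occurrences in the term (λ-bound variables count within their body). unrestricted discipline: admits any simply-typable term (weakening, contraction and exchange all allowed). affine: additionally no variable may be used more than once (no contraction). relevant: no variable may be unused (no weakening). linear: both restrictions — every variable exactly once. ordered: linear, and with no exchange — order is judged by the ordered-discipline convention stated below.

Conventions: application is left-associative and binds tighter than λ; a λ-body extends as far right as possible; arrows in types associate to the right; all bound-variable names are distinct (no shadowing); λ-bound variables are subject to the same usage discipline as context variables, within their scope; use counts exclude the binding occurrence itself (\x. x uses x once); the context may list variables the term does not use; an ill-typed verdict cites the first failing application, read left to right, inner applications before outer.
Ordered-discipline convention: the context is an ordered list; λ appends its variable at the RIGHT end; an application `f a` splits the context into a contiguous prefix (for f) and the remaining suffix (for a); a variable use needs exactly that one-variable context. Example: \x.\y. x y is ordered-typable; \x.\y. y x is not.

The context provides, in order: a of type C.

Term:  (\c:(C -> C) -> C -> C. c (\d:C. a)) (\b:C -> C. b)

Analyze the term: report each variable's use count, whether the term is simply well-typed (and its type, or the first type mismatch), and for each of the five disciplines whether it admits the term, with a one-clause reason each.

counts: a: 1×, c [bound]: 1×, d [bound]: 0×, b [bound]: 1×
order of uses: c, a, b
typing: ✓ — C -> C
ordered ✗ (d never used (weakening))
linear ✗ (d never used (weakening))
affine ✓ (no duplicate uses among a, c, d, b)
relevant ✗ (d never used (weakening))
unrestricted ✓ (well-typed at C -> C; no restrictions here)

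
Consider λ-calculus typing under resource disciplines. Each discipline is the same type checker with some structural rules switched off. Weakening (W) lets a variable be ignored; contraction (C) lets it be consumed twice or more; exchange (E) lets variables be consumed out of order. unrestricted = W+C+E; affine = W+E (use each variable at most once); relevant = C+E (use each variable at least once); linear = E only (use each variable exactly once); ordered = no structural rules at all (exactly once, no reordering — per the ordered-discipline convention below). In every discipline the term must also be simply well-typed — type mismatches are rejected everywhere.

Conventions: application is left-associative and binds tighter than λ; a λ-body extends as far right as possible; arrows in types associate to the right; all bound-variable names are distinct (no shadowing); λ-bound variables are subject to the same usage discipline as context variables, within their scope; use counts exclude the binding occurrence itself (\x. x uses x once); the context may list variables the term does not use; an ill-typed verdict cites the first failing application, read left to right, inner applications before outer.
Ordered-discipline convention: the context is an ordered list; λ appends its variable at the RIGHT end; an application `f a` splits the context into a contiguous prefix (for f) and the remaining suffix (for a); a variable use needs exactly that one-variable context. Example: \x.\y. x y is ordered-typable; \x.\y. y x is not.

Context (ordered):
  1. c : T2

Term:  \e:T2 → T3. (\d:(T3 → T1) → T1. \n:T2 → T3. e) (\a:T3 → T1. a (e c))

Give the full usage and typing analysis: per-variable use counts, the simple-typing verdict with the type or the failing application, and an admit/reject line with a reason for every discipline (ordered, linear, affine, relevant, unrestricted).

usage: c: 1×, e (λ-bound): 2×, d (λ-bound): 0×, n (λ-bound): 0×, a (λ-bound): 1×
use order (left to right): e, a, e, c
typing: the term checks, with type (T2 → T3) → (T2 → T3) → T2 → T3
ordered ✗ (uses contraction: e ×2; d, n left unused)
linear ✗ (uses contraction: e ×2; d, n left unused)
affine ✗ (uses contraction: e ×2)
relevant ✗ (d, n left unused)
unrestricted ✓ (typability at (T2 → T3) → (T2 → T3) → T2 → T3 is all that's needed)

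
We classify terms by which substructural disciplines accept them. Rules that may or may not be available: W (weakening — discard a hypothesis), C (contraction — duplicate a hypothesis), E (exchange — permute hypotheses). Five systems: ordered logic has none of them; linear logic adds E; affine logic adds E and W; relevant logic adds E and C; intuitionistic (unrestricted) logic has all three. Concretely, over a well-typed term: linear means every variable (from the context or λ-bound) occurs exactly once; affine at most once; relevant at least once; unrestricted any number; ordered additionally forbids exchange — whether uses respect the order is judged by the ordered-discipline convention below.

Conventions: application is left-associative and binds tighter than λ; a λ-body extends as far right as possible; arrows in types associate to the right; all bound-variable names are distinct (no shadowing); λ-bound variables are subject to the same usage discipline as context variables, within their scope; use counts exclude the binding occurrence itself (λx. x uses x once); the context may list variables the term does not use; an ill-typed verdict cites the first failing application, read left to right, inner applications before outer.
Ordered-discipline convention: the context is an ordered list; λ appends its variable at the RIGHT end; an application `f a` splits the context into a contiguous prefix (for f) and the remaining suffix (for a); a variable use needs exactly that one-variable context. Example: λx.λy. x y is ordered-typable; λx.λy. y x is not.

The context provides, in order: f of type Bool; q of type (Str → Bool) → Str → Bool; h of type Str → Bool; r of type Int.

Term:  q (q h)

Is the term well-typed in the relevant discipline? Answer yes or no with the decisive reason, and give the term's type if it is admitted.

no — f, r never used (weakening)
usage: f: 0×, q: 2×, h: 1×, r: 0×
uses in reading order: q, q, h
typing: ✓ — Str → Bool
per-discipline verdicts: ordered ✗ | linear ✗ | affine ✗ | relevant ✗ | unrestricted ✓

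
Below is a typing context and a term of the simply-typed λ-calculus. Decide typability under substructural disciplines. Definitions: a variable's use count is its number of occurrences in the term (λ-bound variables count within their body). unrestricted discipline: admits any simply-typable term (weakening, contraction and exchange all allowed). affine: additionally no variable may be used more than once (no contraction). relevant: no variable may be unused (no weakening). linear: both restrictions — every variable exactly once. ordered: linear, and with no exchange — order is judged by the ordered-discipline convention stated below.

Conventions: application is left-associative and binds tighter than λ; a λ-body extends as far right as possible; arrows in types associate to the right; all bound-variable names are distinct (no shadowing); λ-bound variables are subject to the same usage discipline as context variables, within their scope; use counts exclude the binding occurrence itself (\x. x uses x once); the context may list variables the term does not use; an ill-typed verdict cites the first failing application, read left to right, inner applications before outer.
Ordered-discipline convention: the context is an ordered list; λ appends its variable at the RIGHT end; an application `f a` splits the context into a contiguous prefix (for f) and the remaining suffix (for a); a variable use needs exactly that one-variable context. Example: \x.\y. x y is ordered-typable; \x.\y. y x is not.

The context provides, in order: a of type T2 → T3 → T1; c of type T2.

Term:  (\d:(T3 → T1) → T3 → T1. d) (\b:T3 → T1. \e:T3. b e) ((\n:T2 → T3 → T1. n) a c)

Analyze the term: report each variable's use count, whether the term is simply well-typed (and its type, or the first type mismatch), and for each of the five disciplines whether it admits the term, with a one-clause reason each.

variable uses: a: 1×; c: 1×; d (bound): 1×; b (bound): 1×; e (bound): 1×; n (bound): 1×
order of uses: d, b, e, n, a, c
typing: the term checks, with type T3 → T1
ordered: ✓ — a, c, d, b, e, n once each; derivable with no W/C/E
linear: ✓ — each of a, c, d, b, e, n used exactly once
affine: ✓ — at most one use each (a, c, d, b, e, n)
relevant: ✓ — none of a, c, d, b, e, n goes unused
unrestricted: ✓ — simply typable at T3 → T1; W, C, E all held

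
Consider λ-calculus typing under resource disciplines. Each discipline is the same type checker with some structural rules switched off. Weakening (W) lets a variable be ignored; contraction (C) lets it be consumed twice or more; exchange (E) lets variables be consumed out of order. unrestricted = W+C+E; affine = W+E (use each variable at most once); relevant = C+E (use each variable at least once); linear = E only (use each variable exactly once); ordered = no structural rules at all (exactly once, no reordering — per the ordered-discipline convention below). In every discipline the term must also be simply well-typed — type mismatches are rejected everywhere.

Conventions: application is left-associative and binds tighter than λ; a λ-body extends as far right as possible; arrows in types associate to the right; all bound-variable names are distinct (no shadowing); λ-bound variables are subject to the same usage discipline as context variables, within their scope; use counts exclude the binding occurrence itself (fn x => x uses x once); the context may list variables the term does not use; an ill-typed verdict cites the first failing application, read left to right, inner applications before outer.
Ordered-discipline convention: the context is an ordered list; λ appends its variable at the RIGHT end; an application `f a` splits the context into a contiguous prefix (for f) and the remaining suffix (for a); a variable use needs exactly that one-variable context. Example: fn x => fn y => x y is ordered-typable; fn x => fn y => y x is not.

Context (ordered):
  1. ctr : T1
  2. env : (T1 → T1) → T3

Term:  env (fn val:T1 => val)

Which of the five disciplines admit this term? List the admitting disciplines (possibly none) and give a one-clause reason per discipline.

admitted by: affine, unrestricted
counts: ctr=0; env=1; val [bound]=1
order of uses: env, val
typing: well-typed at T3
ordered: ✗, ctr left unused
linear: ✗, ctr left unused
affine: ✓, at most one use each (ctr, env, val)
relevant: ✗, ctr left unused
unrestricted: ✓, typability at T3 is all that's needed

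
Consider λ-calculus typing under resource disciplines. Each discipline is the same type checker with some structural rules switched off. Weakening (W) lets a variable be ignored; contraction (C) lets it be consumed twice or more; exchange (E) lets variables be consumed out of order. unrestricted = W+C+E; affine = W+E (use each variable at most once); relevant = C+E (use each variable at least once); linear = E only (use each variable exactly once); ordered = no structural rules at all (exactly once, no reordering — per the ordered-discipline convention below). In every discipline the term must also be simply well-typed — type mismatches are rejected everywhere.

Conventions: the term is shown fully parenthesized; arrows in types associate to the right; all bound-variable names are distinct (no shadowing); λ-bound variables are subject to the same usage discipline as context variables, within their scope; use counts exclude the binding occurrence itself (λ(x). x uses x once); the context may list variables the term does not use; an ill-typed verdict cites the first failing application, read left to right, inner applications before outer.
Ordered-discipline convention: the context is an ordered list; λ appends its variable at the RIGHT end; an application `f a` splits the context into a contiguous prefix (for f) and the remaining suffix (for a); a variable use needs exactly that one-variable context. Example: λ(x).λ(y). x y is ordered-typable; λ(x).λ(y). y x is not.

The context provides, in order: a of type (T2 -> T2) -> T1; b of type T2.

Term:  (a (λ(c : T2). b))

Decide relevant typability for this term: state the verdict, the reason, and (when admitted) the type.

no — c left unused
counts: a: 1; b: 1; c (λ-bound): 0
order of uses: a, b
typing: ✓ — T1
per-discipline verdicts: ordered ✗; linear ✗; affine ✓; relevant ✗; unrestricted ✓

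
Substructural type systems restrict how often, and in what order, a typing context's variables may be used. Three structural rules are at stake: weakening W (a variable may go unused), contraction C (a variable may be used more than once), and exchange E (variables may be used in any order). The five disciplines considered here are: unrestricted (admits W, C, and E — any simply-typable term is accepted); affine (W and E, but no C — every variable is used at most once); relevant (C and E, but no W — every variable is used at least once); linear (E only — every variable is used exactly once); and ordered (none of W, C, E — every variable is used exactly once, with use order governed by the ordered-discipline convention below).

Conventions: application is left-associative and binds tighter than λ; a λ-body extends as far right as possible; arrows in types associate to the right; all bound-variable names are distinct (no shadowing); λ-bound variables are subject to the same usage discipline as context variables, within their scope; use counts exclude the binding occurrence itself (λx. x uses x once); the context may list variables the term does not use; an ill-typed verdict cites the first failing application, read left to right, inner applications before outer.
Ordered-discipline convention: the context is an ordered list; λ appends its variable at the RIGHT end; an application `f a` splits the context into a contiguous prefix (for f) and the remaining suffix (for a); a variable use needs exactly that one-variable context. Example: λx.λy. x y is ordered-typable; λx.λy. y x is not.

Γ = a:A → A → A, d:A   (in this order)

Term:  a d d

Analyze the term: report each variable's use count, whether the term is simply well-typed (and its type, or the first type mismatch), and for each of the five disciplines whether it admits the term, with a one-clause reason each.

usage: a: 1, d: 2
left-to-right use order: a, d, d
typing: ✓ — A
ordered ✗ (needs contraction — d ×2)
linear ✗ (needs contraction — d ×2)
affine ✗ (needs contraction — d ×2)
relevant ✓ (at least one use each (a, d))
unrestricted ✓ (simply typable at A; W, C, E all held)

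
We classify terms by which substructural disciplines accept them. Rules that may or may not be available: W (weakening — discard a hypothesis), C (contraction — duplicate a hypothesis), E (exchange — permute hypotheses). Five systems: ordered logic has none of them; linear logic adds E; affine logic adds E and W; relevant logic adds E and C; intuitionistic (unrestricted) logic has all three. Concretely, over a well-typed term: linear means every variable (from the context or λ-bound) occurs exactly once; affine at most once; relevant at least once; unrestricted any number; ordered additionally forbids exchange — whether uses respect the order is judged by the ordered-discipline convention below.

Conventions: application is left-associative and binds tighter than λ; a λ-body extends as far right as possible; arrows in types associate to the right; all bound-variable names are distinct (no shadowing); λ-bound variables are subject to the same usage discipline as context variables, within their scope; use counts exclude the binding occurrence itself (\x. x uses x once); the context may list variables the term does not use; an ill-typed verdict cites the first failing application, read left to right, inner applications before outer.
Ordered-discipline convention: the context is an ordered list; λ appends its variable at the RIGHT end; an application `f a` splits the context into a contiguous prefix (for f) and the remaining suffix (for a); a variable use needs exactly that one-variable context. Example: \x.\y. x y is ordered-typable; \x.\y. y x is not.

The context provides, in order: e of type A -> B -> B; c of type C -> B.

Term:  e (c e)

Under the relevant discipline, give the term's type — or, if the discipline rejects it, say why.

not well-typed under relevant — not simply typable
use counts: e ×2, c ×1
order of uses: e, c, e
typing: ill-typed: an application expects C but receives A -> B -> B
per-discipline verdicts: ordered ✗ · linear ✗ · affine ✗ · relevant ✗ · unrestricted ✗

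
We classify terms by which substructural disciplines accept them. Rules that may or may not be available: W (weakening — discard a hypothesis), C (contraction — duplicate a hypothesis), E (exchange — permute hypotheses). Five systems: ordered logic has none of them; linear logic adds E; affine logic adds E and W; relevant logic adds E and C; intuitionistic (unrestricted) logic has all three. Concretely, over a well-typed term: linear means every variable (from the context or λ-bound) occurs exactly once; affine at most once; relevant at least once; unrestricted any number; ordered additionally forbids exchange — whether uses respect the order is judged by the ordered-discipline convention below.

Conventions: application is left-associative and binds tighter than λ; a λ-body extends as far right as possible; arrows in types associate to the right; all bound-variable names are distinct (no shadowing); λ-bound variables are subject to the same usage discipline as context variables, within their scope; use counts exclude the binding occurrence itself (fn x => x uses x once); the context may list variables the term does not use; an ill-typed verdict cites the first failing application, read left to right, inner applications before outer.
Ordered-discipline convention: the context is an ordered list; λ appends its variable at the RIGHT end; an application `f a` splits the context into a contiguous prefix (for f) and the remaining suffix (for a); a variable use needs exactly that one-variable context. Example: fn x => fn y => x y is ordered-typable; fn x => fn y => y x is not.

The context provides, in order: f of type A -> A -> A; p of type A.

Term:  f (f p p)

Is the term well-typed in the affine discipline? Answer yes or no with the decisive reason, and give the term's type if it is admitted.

no — f ×2, p ×2 used more than once (contraction)
use counts: f=2, p=2
use order (left to right): f, f, p, p
typing: the term checks, with type A -> A
per-discipline verdicts: ordered ✗, linear ✗, affine ✗, relevant ✓, unrestricted ✓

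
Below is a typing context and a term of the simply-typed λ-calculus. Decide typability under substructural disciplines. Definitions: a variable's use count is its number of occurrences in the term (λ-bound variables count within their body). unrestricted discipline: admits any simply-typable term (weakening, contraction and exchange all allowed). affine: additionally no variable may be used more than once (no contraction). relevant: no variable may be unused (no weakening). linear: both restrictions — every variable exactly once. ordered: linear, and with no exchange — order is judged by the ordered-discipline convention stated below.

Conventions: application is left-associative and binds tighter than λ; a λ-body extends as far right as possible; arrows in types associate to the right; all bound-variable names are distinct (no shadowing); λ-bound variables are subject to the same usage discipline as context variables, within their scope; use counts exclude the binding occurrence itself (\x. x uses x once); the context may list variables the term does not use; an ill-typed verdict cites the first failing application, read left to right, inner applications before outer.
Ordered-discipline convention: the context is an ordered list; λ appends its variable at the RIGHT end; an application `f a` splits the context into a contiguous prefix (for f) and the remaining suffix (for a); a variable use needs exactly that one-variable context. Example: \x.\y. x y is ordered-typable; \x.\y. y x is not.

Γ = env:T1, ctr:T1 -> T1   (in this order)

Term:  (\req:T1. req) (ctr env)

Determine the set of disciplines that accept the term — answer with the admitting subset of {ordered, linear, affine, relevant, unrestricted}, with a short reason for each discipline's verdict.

accepted by: linear, affine, relevant, unrestricted
variable uses: env ×1, ctr ×1, req [bound] ×1
use order (left to right): req, ctr, env
typing: well-typed at T1
ordered ✗ (no contiguous prefix/suffix split fits req, ctr, env)
linear ✓ (exactly-once usage across env, ctr, req)
affine ✓ (at most one use each (env, ctr, req))
relevant ✓ (none of env, ctr, req goes unused)
unrestricted ✓ (simply typable at T1; W, C, E all held)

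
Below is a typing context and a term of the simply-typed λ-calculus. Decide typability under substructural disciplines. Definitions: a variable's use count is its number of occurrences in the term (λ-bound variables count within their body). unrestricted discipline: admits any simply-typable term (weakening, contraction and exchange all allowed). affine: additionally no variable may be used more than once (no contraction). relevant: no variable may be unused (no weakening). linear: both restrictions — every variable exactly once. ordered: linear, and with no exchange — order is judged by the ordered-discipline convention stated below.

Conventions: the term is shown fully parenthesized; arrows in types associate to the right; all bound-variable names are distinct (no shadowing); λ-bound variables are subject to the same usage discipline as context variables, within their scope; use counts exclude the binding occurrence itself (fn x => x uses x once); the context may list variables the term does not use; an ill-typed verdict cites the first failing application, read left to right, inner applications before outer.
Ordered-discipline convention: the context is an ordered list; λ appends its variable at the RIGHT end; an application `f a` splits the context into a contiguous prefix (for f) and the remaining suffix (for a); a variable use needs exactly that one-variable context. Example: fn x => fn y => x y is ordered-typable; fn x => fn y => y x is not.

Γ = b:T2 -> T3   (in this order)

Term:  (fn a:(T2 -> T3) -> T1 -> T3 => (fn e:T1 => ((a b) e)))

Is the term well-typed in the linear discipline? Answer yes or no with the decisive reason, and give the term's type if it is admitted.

yes — single use per variable (b, a, e); term : ((T2 -> T3) -> T1 -> T3) -> T1 -> T3
counts: b: 1×, a (λ-bound): 1×, e (λ-bound): 1×
uses in reading order: a, b, e
typing: well-typed — term : ((T2 -> T3) -> T1 -> T3) -> T1 -> T3
all disciplines: ordered ✗; linear ✓; affine ✓; relevant ✓; unrestricted ✓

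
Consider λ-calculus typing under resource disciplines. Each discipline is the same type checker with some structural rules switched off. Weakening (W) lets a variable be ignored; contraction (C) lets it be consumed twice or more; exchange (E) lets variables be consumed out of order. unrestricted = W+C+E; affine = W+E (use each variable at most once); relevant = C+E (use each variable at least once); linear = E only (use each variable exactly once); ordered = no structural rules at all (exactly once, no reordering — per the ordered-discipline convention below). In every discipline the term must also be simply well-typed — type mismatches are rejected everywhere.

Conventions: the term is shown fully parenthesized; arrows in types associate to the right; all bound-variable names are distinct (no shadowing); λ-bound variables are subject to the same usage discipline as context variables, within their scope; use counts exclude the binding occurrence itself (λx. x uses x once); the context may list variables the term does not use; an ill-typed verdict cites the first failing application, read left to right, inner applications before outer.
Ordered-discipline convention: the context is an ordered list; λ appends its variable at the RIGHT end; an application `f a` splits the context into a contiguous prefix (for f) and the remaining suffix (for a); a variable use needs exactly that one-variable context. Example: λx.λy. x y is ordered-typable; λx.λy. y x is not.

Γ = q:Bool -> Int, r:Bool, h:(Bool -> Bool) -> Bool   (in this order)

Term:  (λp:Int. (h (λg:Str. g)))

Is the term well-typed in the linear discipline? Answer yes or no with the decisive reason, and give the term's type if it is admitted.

no — not simply typable
counts: q: 0, r: 0, h: 1, p [bound]: 0, g [bound]: 1
use order (left to right): h, g
typing: ill-typed: an application expects Bool -> Bool but receives Str -> Str
across the five disciplines: ordered ✗, linear ✗, affine ✗, relevant ✗, unrestricted ✗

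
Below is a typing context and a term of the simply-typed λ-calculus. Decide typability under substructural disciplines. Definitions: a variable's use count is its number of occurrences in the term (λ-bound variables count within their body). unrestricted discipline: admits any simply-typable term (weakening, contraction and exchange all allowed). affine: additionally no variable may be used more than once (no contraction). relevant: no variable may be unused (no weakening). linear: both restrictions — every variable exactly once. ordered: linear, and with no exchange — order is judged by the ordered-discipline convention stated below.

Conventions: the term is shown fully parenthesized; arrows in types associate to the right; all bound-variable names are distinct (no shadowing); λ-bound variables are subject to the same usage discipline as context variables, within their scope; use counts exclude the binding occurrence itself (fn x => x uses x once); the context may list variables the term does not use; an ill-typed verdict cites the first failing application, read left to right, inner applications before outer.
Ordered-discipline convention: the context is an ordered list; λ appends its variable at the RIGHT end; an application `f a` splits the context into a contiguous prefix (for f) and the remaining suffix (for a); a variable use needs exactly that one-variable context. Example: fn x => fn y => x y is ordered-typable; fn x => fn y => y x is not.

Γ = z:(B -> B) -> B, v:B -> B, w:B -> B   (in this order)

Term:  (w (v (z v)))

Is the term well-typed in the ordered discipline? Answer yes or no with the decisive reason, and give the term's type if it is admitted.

no — repeated use of v ×2
variable uses: z=1; v=2; w=1
uses in reading order: w, v, z, v
typing: ✓ — B
across the five disciplines: ordered ✗, linear ✗, affine ✗, relevant ✓, unrestricted ✓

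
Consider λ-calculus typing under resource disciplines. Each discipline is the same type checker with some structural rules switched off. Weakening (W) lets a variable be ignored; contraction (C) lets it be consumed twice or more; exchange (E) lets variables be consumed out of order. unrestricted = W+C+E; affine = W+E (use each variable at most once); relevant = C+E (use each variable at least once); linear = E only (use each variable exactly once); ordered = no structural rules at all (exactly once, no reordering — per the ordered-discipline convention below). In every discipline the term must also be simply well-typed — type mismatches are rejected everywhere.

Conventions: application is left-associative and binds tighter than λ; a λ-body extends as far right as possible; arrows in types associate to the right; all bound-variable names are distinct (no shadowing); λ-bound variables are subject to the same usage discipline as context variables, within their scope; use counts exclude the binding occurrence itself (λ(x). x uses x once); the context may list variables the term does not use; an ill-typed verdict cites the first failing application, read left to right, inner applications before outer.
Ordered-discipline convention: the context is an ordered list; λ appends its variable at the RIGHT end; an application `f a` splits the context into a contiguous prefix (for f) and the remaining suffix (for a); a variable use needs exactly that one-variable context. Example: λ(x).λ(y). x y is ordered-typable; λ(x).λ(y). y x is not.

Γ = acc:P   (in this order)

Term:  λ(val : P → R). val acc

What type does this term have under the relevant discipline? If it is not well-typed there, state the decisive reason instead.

term : (P → R) → R
variable uses: acc ×1; val (λ-bound) ×1
order of uses: val, acc
typing: the term checks, with type (P → R) → R
summary: ordered ✗ · linear ✓ · affine ✓ · relevant ✓ · unrestricted ✓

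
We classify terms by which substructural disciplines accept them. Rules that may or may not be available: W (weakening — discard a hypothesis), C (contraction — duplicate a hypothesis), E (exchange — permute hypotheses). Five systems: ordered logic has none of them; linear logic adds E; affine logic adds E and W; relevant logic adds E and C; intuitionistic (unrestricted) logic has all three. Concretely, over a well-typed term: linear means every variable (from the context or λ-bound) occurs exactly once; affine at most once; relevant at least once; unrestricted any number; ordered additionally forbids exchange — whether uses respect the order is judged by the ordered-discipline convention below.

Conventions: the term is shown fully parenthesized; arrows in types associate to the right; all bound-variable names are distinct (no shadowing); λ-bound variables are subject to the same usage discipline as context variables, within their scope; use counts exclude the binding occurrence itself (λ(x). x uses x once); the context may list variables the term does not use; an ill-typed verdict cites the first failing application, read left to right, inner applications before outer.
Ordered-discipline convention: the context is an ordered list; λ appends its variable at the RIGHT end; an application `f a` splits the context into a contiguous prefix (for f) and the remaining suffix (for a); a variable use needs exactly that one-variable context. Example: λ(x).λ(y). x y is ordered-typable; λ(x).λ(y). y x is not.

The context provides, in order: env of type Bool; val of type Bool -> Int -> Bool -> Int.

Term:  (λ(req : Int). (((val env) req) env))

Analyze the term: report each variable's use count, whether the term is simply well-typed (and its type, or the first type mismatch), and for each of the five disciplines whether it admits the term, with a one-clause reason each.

variable uses: env=2; val=1; req (λ-bound)=1
uses in reading order: val, env, req, env
typing: well-typed at Int -> Int
ordered: ✗, repeated use of env ×2
linear: ✗, repeated use of env ×2
affine: ✗, repeated use of env ×2
relevant: ✓, every one of env, val, req appears
unrestricted: ✓, well-typed at Int -> Int; no restrictions here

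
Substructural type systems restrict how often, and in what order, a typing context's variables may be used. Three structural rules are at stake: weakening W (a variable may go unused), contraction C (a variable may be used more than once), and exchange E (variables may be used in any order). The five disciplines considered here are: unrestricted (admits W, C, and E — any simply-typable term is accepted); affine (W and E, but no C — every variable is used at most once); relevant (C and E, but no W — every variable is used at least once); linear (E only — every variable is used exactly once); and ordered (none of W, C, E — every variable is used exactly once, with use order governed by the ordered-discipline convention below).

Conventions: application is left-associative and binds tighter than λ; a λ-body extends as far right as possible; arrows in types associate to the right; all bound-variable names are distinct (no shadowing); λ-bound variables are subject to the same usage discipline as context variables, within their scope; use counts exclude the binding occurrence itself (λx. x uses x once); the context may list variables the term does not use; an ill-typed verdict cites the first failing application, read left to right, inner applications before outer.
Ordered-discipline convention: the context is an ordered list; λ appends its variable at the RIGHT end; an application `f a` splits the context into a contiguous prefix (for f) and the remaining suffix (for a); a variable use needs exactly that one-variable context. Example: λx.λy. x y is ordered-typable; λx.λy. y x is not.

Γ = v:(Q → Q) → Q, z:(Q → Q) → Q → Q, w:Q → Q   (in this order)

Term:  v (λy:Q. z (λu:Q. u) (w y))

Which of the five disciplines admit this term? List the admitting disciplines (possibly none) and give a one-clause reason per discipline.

admitted in: ordered, linear, affine, relevant, unrestricted
variable uses: v ×1, z ×1, w ×1, y (bound) ×1, u (bound) ×1
left-to-right use order: v, z, u, w, y
typing: the term checks, with type Q
ordered: ✓, v, z, w, y, u: once each, no exchange needed
linear: ✓, exactly-once usage across v, z, w, y, u
affine: ✓, no duplicate uses among v, z, w, y, u
relevant: ✓, v, z, w, y, u: all used, weakening unneeded
unrestricted: ✓, well-typed at Q; no restrictions here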